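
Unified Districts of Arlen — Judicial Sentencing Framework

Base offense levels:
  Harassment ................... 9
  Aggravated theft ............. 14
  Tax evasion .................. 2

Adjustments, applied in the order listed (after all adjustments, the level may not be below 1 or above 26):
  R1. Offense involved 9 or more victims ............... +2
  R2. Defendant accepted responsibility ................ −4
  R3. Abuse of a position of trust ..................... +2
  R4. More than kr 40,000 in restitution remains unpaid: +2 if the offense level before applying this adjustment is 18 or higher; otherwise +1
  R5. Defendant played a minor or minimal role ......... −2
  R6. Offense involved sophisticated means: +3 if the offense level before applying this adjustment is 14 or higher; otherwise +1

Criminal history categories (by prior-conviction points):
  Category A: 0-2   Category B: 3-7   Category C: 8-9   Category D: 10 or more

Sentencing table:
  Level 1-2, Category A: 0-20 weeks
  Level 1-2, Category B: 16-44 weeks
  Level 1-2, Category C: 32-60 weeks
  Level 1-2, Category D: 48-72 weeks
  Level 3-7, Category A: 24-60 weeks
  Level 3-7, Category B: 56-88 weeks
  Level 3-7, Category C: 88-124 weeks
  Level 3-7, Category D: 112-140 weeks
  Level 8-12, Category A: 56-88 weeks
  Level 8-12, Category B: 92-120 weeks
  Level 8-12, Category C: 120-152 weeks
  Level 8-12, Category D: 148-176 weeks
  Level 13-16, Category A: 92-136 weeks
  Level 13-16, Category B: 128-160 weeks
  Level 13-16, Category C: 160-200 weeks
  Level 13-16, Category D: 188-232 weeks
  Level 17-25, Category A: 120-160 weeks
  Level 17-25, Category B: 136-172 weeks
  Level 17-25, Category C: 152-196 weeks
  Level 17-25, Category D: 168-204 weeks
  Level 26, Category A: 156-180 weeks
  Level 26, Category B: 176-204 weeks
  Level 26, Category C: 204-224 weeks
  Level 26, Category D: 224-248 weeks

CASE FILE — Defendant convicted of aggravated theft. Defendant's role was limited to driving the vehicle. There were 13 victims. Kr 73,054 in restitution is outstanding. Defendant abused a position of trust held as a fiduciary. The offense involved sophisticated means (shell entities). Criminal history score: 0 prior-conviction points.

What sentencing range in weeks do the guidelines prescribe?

120-160 weeks

Base offense level for aggravated theft: 14.
R1 applies: 14 + 2 = 16.
R3 applies: 16 + 2 = 18.
R4 applies (level before this adjustment is 18 ≥ 18, so +2): 18 + 2 = 20.
R5 applies: 20 − 2 = 18.
R6 applies (level before this adjustment is 18 ≥ 14, so +3): 18 + 3 = 21.
Final offense level: 21.
Criminal history: 0 prior points → Category A (0-2).
Level 21 falls in the 17-25 band.
Grid: Level 17-25 × Category A = 120-160 weeks.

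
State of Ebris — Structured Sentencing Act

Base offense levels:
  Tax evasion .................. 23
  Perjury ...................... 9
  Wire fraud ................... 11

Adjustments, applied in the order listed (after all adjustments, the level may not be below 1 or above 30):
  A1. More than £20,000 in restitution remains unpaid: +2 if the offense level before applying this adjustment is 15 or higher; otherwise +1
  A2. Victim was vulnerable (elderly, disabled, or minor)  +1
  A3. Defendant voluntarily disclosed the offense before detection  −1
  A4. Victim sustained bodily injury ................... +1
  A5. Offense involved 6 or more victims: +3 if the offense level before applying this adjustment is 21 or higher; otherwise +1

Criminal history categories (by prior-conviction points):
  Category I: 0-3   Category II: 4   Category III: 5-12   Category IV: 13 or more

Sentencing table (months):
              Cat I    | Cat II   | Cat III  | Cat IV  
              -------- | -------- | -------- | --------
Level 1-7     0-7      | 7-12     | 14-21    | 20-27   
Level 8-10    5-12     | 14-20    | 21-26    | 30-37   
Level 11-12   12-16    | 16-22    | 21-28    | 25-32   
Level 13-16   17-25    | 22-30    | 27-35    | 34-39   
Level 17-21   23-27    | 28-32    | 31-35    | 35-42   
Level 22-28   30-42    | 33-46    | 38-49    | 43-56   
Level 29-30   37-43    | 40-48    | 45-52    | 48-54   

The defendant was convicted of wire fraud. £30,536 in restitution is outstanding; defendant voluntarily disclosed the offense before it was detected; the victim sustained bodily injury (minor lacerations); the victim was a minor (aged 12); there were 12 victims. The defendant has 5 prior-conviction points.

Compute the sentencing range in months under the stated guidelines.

27-35 months

Base offense level for wire fraud: 11.
A1 applies (level before this adjustment is 11 < 15, so +1): 11 + 1 = 12.
A2 applies: 12 + 1 = 13.
A3 applies: 13 − 1 = 12.
A4 applies: 12 + 1 = 13.
A5 applies (level before this adjustment is 13 < 21, so +1): 13 + 1 = 14.
Final offense level: 14.
Criminal history: 5 prior points → Category III (5-12).
Level 14 falls in the 13-16 band.
Grid: Level 13-16 × Category III = 27-35 months.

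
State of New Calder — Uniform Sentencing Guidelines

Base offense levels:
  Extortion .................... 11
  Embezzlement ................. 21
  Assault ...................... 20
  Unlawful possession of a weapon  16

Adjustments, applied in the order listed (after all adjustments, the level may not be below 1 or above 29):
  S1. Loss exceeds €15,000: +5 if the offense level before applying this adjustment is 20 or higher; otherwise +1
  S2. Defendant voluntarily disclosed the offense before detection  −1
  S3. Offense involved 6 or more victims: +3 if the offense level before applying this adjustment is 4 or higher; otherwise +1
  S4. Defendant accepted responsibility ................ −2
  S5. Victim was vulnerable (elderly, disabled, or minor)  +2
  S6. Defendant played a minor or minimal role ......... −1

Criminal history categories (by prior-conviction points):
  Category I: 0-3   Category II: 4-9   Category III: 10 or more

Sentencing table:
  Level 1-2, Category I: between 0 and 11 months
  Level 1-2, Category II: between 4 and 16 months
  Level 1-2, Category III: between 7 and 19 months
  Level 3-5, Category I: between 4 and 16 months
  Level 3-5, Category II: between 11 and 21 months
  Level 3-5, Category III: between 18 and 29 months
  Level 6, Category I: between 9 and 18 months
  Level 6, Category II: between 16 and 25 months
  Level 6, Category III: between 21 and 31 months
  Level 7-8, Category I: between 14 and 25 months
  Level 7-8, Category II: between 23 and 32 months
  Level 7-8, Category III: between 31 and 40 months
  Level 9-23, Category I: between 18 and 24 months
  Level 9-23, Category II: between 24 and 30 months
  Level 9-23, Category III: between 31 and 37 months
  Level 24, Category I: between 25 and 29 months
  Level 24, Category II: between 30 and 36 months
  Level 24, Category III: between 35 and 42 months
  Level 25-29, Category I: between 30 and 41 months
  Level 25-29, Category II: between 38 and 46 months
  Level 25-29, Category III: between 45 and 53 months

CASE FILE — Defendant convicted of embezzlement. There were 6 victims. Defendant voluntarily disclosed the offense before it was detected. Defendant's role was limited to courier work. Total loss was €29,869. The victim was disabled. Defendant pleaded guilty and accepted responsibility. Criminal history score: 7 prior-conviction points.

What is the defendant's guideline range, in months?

38-46 months

Base offense level for embezzlement: 21.
S1 applies (level before this adjustment is 21 ≥ 20, so +5): 21 + 5 = 26.
S2 applies: 26 − 1 = 25.
S3 applies (level before this adjustment is 25 ≥ 4, so +3): 25 + 3 = 28.
S4 applies: 28 − 2 = 26.
S5 applies: 26 + 2 = 28.
S6 applies: 28 − 1 = 27.
Final offense level: 27.
Criminal history: 7 prior points → Category II (4-9).
Level 27 falls in the 25-29 band.
Grid: Level 25-29 × Category II = 38-46 months.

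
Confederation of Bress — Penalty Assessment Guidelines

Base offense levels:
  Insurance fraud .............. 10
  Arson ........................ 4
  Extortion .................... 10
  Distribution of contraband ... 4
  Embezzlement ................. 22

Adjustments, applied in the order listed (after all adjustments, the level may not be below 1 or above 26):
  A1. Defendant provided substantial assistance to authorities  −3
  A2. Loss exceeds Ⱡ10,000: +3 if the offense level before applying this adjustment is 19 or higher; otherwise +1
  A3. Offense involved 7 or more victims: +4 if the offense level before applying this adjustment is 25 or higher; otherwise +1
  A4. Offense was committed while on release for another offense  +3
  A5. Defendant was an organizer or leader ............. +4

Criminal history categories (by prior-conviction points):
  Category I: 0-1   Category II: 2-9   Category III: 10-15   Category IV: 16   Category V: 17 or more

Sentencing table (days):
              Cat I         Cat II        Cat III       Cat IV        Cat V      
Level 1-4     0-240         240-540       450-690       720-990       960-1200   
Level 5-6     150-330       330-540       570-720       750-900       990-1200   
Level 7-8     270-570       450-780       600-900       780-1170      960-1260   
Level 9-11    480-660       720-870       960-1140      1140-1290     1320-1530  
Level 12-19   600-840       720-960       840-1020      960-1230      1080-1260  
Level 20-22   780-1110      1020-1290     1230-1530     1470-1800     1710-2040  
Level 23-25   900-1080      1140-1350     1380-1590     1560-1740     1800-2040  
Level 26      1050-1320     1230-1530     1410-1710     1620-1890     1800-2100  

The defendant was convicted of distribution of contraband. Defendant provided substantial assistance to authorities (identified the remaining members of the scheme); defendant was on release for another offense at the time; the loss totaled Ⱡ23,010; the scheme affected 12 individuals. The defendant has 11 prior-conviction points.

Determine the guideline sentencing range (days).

570-720 days

Base offense level for distribution of contraband: 4.
A1 applies: 4 − 3 = 1.
A2 applies (level before this adjustment is 1 < 19, so +1): 1 + 1 = 2.
A3 applies (level before this adjustment is 2 < 25, so +1): 2 + 1 = 3.
A4 applies: 3 + 3 = 6.
A5 does not apply.
Final offense level: 6.
Criminal history: 11 prior points → Category III (10-15).
Level 6 falls in the 5-6 band.
Grid: Level 5-6 × Category III = 570-720 days.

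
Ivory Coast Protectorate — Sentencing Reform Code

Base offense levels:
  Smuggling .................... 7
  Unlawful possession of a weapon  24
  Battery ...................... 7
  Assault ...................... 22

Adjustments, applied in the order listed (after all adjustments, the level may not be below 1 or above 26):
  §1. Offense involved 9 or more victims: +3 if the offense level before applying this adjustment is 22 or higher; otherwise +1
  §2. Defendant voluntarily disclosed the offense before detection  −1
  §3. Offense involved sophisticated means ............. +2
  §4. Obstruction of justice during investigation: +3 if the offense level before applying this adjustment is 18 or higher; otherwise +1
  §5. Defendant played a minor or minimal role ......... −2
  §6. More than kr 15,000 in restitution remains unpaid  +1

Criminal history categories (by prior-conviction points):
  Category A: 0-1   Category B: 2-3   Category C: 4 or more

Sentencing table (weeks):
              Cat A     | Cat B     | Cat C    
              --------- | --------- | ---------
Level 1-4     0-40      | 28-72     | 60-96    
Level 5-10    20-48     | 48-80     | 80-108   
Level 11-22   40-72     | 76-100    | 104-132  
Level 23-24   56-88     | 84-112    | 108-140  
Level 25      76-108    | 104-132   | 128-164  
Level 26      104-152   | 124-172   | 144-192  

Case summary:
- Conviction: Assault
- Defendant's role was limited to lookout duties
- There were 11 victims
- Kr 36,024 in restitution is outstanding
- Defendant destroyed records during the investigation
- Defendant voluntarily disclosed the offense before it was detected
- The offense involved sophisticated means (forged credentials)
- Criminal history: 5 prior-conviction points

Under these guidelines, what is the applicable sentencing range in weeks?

Base offense level for assault: 22.
§1 applies (level before this adjustment is 22 ≥ 22, so +3): 22 + 3 = 25.
§2 applies: 25 − 1 = 24.
§3 applies: 24 + 2 = 26.
§4 applies (level before this adjustment is 26 ≥ 18, so +3): 26 + 3 = 29.
§5 applies: 29 − 2 = 27.
§6 applies: 27 + 1 = 28.
Level 28 exceeds the maximum of 26; capped at 26.
Final offense level: 26.
Criminal history: 5 prior points → Category C (4+).
Level 26 falls in the 26 band.
Grid: Level 26 × Category C = 144-192 weeks.

144-192 weeks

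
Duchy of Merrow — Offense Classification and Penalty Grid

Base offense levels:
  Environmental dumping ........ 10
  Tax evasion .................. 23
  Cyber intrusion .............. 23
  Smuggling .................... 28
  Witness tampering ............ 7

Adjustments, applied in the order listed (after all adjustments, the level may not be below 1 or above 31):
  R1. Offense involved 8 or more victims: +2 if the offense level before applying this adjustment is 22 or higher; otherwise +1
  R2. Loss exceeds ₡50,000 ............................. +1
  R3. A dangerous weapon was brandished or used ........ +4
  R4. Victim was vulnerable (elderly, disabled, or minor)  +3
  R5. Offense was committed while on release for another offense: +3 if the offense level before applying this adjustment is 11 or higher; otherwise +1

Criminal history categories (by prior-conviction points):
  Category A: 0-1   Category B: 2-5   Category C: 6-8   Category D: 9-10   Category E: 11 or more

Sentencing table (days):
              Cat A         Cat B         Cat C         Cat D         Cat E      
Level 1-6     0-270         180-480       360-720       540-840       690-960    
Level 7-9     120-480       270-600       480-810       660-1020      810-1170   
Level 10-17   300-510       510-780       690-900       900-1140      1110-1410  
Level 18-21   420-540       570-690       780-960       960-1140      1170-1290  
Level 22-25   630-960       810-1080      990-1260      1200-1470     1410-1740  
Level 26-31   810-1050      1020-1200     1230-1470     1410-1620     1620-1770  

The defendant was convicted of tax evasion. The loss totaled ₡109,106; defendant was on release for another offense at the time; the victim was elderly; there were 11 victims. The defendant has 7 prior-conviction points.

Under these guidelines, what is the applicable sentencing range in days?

1230-1470 days

Base offense level for tax evasion: 23.
R1 applies (level before this adjustment is 23 ≥ 22, so +2): 23 + 2 = 25.
R2 applies: 25 + 1 = 26.
R4 applies: 26 + 3 = 29.
R5 applies (level before this adjustment is 29 ≥ 11, so +3): 29 + 3 = 32.
Level 32 exceeds the maximum of 31; capped at 31.
Final offense level: 31.
Criminal history: 7 prior points → Category C (6-8).
Level 31 falls in the 26-31 band.
Grid: Level 26-31 × Category C = 1230-1470 days.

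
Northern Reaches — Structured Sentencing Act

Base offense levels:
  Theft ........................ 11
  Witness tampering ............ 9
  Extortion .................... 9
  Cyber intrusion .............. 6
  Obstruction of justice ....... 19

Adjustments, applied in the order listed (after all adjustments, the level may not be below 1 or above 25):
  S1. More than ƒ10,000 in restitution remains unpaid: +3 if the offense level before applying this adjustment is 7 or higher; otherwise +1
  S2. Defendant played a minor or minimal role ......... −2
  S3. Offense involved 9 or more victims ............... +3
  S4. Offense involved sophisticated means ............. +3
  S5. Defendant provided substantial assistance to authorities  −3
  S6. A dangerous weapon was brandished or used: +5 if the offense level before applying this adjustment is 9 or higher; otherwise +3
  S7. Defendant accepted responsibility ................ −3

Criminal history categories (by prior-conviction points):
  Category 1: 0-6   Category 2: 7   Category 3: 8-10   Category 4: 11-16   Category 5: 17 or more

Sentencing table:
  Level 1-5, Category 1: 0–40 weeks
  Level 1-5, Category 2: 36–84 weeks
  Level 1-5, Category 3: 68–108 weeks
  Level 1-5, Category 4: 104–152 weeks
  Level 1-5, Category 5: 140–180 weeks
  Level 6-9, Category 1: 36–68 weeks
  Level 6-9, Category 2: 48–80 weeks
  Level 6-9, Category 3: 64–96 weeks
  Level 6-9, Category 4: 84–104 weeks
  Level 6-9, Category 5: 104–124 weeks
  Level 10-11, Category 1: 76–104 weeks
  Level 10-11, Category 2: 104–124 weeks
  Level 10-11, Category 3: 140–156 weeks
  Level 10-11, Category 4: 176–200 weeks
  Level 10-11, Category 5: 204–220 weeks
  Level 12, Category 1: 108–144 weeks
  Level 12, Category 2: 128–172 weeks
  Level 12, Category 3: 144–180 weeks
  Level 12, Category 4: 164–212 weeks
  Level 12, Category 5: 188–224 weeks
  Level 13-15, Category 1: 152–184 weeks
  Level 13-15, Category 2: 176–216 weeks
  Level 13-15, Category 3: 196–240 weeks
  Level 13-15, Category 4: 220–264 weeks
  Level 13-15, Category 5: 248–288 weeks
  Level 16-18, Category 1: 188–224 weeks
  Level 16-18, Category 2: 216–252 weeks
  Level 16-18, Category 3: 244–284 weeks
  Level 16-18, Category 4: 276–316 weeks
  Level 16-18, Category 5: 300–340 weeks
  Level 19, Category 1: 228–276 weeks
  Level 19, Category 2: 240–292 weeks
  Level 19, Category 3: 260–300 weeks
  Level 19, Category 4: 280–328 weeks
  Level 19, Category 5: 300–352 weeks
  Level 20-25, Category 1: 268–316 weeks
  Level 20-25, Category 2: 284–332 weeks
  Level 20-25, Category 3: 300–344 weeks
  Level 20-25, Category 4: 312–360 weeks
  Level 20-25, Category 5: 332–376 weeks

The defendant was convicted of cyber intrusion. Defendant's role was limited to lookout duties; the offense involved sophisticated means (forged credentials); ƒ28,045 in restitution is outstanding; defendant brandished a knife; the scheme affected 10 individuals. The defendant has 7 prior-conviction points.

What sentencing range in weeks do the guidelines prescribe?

Base offense level for cyber intrusion: 6.
S1 applies (level before this adjustment is 6 < 7, so +1): 6 + 1 = 7.
S2 applies: 7 − 2 = 5.
S3 applies: 5 + 3 = 8.
S4 applies: 8 + 3 = 11.
S5 does not apply.
S6 applies (level before this adjustment is 11 ≥ 9, so +5): 11 + 5 = 16.
S7 does not apply.
Final offense level: 16.
Criminal history: 7 prior points → Category 2 (7).
Level 16 falls in the 16-18 band.
Grid: Level 16-18 × Category 2 = 216-252 weeks.

216-252 weeks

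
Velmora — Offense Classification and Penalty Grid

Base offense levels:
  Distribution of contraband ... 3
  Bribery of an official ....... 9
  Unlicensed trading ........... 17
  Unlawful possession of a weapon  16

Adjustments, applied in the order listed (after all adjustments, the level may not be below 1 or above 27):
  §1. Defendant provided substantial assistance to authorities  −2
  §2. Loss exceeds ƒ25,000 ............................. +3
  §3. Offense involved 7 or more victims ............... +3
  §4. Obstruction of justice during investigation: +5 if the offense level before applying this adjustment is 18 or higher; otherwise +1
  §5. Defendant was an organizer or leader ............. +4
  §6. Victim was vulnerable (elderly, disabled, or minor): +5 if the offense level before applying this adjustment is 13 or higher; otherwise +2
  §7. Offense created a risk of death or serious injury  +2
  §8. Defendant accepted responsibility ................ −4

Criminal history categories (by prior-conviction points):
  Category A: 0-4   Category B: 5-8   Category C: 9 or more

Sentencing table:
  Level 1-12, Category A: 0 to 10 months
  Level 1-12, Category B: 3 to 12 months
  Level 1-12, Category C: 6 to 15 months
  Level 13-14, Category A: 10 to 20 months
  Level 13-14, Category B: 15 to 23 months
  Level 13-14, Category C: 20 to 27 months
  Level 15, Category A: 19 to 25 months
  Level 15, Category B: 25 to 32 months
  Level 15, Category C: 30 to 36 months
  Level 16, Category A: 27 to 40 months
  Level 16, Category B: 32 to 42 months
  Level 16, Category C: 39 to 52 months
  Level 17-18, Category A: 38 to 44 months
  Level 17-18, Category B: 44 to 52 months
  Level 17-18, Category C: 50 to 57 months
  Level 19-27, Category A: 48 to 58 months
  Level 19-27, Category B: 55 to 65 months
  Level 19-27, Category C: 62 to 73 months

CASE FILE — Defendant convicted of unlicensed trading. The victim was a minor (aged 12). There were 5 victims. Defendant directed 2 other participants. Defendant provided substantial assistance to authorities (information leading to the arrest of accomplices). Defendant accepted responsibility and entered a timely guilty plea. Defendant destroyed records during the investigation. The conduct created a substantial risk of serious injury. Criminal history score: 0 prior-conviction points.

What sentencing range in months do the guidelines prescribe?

48-58 months

Base offense level for unlicensed trading: 17.
§1 applies: 17 − 2 = 15.
§2 does not apply.
§3 does not apply.
§4 applies (level before this adjustment is 15 < 18, so +1): 15 + 1 = 16.
§5 applies: 16 + 4 = 20.
§6 applies (level before this adjustment is 20 ≥ 13, so +5): 20 + 5 = 25.
§7 applies: 25 + 2 = 27.
§8 applies: 27 − 4 = 23.
Final offense level: 23.
Criminal history: 0 prior points → Category A (0-4).
Level 23 falls in the 19-27 band.
Grid: Level 19-27 × Category A = 48-58 months.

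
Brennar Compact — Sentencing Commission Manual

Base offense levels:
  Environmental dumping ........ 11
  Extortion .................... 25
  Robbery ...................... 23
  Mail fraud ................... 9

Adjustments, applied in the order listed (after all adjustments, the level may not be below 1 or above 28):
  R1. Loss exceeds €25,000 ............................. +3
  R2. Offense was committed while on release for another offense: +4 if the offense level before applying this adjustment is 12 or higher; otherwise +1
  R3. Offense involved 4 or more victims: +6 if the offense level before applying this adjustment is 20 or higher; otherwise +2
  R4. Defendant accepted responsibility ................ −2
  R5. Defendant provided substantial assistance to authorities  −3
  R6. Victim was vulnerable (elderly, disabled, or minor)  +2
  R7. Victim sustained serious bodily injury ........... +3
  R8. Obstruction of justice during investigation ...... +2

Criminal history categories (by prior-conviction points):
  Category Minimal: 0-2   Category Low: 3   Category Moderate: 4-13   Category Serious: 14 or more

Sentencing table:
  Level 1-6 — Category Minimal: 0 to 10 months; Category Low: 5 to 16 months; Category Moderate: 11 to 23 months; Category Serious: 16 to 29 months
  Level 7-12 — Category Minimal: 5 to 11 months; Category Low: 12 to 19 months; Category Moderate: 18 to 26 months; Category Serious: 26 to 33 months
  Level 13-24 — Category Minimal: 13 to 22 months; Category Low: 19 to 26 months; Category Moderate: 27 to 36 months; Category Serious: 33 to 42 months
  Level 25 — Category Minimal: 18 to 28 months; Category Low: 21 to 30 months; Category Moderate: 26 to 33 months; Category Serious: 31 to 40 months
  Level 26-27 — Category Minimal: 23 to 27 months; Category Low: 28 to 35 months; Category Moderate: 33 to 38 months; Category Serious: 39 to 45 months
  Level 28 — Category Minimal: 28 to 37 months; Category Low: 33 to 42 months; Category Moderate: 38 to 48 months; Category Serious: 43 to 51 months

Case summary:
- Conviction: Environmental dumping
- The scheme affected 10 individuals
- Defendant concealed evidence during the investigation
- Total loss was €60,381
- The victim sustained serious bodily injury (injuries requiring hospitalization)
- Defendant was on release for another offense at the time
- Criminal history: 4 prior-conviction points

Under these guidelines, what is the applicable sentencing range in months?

Base offense level for environmental dumping: 11.
R1 applies: 11 + 3 = 14.
R2 applies (level before this adjustment is 14 ≥ 12, so +4): 14 + 4 = 18.
R3 applies (level before this adjustment is 18 < 20, so +2): 18 + 2 = 20.
R5 does not apply.
R6 does not apply.
R7 applies: 20 + 3 = 23.
R8 applies: 23 + 2 = 25.
Final offense level: 25.
Criminal history: 4 prior points → Category Moderate (4-13).
Level 25 falls in the 25 band.
Grid: Level 25 × Category Moderate = 26-33 months.

26-33 months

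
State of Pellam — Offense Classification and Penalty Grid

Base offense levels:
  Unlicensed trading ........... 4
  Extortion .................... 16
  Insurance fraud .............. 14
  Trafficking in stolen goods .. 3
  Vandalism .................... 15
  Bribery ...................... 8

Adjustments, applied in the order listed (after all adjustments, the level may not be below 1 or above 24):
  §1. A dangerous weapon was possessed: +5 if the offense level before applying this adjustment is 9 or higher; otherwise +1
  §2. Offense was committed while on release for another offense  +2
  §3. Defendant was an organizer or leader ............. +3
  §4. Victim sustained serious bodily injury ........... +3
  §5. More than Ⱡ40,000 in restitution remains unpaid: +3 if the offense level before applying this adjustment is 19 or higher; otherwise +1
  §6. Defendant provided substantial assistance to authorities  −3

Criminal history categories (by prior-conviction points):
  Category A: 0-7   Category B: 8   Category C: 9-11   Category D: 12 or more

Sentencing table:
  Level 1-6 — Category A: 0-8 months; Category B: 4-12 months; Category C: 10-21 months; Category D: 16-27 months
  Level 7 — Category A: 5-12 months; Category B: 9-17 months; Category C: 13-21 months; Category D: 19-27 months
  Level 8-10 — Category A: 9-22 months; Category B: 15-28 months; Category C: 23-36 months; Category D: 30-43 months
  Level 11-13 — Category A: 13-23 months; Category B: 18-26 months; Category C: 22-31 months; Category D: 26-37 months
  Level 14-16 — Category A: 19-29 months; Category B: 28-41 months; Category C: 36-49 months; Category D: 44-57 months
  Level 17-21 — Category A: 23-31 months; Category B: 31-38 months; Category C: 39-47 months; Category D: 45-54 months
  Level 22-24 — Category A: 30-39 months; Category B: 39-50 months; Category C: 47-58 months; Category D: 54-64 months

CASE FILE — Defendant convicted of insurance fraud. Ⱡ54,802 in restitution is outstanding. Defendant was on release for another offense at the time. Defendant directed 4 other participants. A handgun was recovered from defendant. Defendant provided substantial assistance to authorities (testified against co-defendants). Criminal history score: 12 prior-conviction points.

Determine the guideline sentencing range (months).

Base offense level for insurance fraud: 14.
§1 applies (level before this adjustment is 14 ≥ 9, so +5): 14 + 5 = 19.
§2 applies: 19 + 2 = 21.
§3 applies: 21 + 3 = 24.
§4 does not apply.
§5 applies (level before this adjustment is 24 ≥ 19, so +3): 24 + 3 = 27.
§6 applies: 27 − 3 = 24.
Final offense level: 24.
Criminal history: 12 prior points → Category D (12+).
Level 24 falls in the 22-24 band.
Grid: Level 22-24 × Category D = 54-64 months.

54-64 months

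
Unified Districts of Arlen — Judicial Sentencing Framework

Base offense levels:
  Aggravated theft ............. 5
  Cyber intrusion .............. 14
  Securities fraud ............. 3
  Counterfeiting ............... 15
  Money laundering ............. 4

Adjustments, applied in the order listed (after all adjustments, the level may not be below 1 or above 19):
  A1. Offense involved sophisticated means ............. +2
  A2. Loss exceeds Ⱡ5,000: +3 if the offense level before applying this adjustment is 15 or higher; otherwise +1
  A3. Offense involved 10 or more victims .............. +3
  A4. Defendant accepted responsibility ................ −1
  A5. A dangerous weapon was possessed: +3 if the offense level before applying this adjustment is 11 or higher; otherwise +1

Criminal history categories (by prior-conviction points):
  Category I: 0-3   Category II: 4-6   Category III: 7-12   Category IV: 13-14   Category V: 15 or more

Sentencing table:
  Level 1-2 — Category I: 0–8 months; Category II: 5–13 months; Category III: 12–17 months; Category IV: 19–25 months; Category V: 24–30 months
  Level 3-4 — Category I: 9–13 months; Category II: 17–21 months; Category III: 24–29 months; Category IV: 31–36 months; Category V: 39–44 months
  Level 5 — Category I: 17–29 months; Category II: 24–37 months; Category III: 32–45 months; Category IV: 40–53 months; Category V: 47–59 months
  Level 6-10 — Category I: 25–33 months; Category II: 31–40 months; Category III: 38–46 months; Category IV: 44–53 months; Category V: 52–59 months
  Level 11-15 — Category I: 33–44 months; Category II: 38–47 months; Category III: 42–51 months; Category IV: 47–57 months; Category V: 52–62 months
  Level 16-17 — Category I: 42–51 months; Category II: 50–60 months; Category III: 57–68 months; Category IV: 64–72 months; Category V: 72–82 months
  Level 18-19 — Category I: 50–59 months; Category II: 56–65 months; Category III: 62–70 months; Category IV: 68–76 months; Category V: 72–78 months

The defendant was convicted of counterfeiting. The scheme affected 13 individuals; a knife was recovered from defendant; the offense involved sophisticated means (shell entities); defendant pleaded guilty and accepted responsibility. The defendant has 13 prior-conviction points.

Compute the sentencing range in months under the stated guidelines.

68-76 months

Base offense level for counterfeiting: 15.
A1 applies: 15 + 2 = 17.
A3 applies: 17 + 3 = 20.
A4 applies: 20 − 1 = 19.
A5 applies (level before this adjustment is 19 ≥ 11, so +3): 19 + 3 = 22.
Level 22 exceeds the maximum of 19; capped at 19.
Final offense level: 19.
Criminal history: 13 prior points → Category IV (13-14).
Level 19 falls in the 18-19 band.
Grid: Level 18-19 × Category IV = 68-76 months.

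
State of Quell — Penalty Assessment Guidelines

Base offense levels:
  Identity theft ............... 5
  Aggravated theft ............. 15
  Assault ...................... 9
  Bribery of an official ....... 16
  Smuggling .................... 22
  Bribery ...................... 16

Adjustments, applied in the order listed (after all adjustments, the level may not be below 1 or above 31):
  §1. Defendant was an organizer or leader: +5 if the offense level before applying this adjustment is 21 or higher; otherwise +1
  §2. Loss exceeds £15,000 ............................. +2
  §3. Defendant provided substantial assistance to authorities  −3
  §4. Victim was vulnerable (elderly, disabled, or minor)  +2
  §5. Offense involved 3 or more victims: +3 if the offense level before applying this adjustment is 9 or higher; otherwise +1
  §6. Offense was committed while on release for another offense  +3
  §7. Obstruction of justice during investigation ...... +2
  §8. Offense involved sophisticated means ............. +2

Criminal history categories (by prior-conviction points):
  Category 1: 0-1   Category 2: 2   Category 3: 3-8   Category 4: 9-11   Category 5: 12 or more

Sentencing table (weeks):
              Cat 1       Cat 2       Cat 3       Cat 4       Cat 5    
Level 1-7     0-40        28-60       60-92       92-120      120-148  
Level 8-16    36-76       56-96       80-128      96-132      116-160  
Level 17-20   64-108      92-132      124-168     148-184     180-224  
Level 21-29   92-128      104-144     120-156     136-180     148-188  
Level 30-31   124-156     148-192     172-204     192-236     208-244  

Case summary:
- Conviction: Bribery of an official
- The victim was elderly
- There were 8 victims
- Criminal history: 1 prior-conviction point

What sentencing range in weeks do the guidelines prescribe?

Base offense level for bribery of an official: 16.
§2 does not apply.
§3 does not apply.
§4 applies: 16 + 2 = 18.
§5 applies (level before this adjustment is 18 ≥ 9, so +3): 18 + 3 = 21.
§8 does not apply.
Final offense level: 21.
Criminal history: 1 prior point → Category 1 (0-1).
Level 21 falls in the 21-29 band.
Grid: Level 21-29 × Category 1 = 92-128 weeks.

92-128 weeks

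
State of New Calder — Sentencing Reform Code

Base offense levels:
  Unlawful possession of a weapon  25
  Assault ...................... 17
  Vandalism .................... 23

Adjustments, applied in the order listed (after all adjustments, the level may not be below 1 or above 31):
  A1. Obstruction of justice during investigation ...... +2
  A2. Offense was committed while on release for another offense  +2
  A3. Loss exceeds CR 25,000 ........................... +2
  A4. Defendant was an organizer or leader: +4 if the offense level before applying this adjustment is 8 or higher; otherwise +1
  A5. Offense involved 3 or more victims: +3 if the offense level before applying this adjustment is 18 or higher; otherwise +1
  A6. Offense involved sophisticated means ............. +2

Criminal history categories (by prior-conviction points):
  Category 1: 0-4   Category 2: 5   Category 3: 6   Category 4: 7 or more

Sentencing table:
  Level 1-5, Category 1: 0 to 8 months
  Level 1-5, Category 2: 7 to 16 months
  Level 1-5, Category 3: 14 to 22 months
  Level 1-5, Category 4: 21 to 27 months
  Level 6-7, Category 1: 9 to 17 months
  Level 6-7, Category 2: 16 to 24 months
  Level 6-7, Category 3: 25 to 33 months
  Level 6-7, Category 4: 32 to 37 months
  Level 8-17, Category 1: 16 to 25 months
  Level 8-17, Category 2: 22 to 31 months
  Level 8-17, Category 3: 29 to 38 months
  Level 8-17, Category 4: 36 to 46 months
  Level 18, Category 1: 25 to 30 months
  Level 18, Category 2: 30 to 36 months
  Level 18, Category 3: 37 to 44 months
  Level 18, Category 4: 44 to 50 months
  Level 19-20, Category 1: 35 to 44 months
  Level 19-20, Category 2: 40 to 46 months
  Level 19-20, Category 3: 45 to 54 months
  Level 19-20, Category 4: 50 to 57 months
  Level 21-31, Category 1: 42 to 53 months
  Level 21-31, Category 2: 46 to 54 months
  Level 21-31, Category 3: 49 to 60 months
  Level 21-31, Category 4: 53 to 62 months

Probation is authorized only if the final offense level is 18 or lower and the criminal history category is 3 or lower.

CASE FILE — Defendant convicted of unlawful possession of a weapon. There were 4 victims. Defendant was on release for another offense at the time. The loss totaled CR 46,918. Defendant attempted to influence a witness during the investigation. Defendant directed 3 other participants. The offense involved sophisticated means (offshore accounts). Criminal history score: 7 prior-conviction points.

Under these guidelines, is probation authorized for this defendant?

Base offense level for unlawful possession of a weapon: 25.
A1 applies: 25 + 2 = 27.
A2 applies: 27 + 2 = 29.
A3 applies: 29 + 2 = 31.
A4 applies (level before this adjustment is 31 ≥ 8, so +4): 31 + 4 = 35.
A5 applies (level before this adjustment is 35 ≥ 18, so +3): 35 + 3 = 38.
A6 applies: 38 + 2 = 40.
Level 40 exceeds the maximum of 31; capped at 31.
Final offense level: 31.
Criminal history: 7 prior points → Category 4 (7+).
Level 31 falls in the 21-31 band.
Grid: Level 21-31 × Category 4 = 53-62 months.
Probation check: level 31 > 18 and category 4 > 3 → not eligible.

No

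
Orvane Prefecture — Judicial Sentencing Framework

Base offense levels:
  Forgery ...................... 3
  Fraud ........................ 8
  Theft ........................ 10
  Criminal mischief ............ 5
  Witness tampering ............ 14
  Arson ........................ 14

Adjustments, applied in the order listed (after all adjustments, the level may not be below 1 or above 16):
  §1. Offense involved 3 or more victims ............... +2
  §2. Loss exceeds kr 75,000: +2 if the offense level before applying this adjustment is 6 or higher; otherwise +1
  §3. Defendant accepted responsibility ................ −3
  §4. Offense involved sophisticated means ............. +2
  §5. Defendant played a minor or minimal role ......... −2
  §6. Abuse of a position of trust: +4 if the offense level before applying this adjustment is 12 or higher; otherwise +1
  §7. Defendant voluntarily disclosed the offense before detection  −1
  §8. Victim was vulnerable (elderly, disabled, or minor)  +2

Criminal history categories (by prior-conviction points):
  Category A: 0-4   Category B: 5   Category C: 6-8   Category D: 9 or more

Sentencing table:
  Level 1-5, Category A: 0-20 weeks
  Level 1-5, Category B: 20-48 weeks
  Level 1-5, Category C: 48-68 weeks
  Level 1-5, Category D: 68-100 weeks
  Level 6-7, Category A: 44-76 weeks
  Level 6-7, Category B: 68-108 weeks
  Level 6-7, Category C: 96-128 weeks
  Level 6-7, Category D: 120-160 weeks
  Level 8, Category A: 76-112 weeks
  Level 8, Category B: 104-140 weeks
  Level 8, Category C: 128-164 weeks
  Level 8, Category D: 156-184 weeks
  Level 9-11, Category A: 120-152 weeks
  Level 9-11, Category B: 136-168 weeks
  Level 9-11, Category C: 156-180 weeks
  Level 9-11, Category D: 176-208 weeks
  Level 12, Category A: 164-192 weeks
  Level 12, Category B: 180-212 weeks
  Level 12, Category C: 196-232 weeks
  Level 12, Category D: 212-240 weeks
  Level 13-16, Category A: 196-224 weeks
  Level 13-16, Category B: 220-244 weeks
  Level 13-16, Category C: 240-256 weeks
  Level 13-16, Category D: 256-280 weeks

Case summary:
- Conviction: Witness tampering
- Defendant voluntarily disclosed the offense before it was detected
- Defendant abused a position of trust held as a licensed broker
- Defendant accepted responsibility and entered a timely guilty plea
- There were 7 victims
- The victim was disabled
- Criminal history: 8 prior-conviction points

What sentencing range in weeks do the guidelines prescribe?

Base offense level for witness tampering: 14.
§1 applies: 14 + 2 = 16.
§3 applies: 16 − 3 = 13.
§4 does not apply.
§6 applies (level before this adjustment is 13 ≥ 12, so +4): 13 + 4 = 17.
§7 applies: 17 − 1 = 16.
§8 applies: 16 + 2 = 18.
Level 18 exceeds the maximum of 16; capped at 16.
Final offense level: 16.
Criminal history: 8 prior points → Category C (6-8).
Level 16 falls in the 13-16 band.
Grid: Level 13-16 × Category C = 240-256 weeks.

240-256 weeks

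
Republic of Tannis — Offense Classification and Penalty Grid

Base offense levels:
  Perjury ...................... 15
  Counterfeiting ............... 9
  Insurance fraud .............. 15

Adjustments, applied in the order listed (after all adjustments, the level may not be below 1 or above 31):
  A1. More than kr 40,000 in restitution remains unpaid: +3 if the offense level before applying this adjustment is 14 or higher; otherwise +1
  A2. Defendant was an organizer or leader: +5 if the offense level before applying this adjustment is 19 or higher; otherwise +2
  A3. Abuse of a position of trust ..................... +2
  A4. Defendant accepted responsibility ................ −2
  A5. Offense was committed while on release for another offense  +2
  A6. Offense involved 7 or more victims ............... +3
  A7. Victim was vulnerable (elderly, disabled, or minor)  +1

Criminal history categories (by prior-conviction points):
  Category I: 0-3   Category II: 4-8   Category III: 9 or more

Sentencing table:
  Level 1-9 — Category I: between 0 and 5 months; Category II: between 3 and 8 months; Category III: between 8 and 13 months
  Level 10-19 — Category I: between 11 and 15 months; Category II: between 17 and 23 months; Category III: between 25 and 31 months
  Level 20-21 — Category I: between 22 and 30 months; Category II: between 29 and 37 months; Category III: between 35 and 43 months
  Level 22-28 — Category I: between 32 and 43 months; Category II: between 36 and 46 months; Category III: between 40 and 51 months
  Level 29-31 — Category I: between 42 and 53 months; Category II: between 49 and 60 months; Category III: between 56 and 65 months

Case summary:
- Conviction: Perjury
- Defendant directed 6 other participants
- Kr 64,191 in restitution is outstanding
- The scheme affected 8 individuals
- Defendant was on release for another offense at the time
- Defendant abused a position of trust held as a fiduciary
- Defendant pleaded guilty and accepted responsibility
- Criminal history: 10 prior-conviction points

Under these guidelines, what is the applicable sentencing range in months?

40-51 months

Base offense level for perjury: 15.
A1 applies (level before this adjustment is 15 ≥ 14, so +3): 15 + 3 = 18.
A2 applies (level before this adjustment is 18 < 19, so +2): 18 + 2 = 20.
A3 applies: 20 + 2 = 22.
A4 applies: 22 − 2 = 20.
A5 applies: 20 + 2 = 22.
A6 applies: 22 + 3 = 25.
A7 does not apply.
Final offense level: 25.
Criminal history: 10 prior points → Category III (9+).
Level 25 falls in the 22-28 band.
Grid: Level 22-28 × Category III = 40-51 months.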